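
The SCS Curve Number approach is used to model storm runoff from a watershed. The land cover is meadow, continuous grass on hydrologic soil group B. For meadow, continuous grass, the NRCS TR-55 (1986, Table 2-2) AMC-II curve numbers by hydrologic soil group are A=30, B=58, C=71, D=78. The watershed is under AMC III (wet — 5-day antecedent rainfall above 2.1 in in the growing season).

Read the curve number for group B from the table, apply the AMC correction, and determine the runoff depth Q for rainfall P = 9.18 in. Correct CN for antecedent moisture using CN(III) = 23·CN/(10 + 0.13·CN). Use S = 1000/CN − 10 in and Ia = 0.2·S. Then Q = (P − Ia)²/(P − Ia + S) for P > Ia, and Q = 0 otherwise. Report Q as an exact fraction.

NRCS table: meadow, continuous grass, soil group B → CN(II) = 58
Adjust CN=58 to AMC III: 23·58/(10 + 0.13·58) → 1334 ÷ (877/50) = 66700/877 ≈ 76.055
Max retention: S = 1000/(66700/877) − 10 = 2100/667 in (≈ 3.148 in)
Ia = 0.2·(2100/667) = 420/667 in ≈ 0.630 in
Excess rainfall: 9.180 − 0.630 = 8.550 in; P > Ia so Q > 0
Q: (285153/33350)² ÷ (390153/33350) = 27104077803/4337200850 in (≈ 6.249 in)

Q = 27104077803/4337200850 in ≈ 6.249 in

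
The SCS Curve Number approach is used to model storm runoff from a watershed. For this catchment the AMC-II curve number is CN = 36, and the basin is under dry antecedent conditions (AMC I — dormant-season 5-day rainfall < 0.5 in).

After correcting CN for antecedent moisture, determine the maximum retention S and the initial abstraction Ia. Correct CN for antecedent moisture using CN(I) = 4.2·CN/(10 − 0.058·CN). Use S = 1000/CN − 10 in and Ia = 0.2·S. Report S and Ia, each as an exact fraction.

CN(I) from CN(II)=36: (4.2·36)/(10 − 0.058·36) = 18900/989 ≈ 19.110
Retention S: 1000/CN − 10 with CN=19.110 → S = 8000/189 ≈ 42.328 in
Ia = 0.2S: 0.2·42.328 = 8.466 in (exactly 1600/189)

S = 8000/189 in ≈ 42.328 in; Ia = 1600/189 in ≈ 8.466 in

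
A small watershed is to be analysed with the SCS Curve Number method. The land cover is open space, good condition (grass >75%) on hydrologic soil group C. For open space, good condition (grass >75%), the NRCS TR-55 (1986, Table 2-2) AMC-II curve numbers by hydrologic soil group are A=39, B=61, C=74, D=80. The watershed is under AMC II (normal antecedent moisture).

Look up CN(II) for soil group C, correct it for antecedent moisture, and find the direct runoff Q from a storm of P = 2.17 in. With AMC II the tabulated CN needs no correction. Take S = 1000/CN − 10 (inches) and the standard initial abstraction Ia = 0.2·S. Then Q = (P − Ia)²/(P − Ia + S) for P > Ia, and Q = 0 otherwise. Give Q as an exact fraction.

Q = 29474041/68187300 in ≈ 0.432 in

NRCS table: open space, good condition (grass >75%), soil group C → CN(II) = 74
Average conditions: CN = 74 (no AMC adjustment).
S = 1000/74 − 10 = 130/37 in ≈ 3.514 in
Initial abstraction Ia = S/5 = (130/37)/5 = 26/37 ≈ 0.703 in
Since P=2.170 > Ia=0.703: effective rainfall P−Ia = 5429/3700 in
Q: (5429/3700)² ÷ (18429/3700) = 29474041/68187300 in (≈ 0.432 in)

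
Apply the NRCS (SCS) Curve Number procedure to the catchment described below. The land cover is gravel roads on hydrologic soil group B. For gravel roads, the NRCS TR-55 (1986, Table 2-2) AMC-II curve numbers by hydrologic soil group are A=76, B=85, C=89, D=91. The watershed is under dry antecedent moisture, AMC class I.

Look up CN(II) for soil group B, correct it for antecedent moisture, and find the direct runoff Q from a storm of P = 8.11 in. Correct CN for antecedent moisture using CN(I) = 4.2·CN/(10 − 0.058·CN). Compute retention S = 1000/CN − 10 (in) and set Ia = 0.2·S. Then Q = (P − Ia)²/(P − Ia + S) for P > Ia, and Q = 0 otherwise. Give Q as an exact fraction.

NRCS table: gravel roads, soil group B → CN(II) = 85
CN(I) from CN(II)=85: (4.2·85)/(10 − 0.058·85) = 11900/169 ≈ 70.414
Max retention: S = 1000/(11900/169) − 10 = 500/119 in (≈ 4.202 in)
Ia = 0.2S: 0.2·4.202 = 0.840 in (exactly 100/119)
Since P=8.110 > Ia=0.840: effective rainfall P−Ia = 86509/11900 in
Q = (86509/11900)²/((86509/11900) + 500/119) = (7483807081/141610000)/(136509/11900) = 7483807081/1624457100 in ≈ 4.607 in

Q = 7483807081/1624457100 in ≈ 4.607 in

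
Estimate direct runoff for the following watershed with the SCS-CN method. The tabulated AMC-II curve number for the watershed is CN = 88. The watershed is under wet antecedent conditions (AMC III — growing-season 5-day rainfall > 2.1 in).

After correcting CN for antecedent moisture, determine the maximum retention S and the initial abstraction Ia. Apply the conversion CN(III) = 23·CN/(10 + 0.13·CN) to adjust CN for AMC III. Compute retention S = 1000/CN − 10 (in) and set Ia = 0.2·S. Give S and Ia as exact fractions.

S = 150/253 in ≈ 0.593 in; Ia = 30/253 in ≈ 0.119 in

Wet (AMC III): CN(III) = 23·88/(10 + 0.13·88) = 2024/(536/25) = 6325/67 ≈ 94.403
S = 1000/(6325/67) − 10 = 150/253 in ≈ 0.593 in
Initial abstraction Ia = S/5 = (150/253)/5 = 30/253 ≈ 0.119 in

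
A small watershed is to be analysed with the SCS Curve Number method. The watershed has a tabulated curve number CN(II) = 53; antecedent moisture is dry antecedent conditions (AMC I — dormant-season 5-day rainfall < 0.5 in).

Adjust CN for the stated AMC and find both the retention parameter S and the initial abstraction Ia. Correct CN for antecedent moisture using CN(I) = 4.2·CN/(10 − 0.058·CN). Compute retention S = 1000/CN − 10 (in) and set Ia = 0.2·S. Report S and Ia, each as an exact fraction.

CN(I) from CN(II)=53: (4.2·53)/(10 − 0.058·53) = 111300/3463 ≈ 32.140
Max retention: S = 1000/(111300/3463) − 10 = 23500/1113 in (≈ 21.114 in)
Ia = 0.2·(23500/1113) = 4700/1113 in ≈ 4.223 in

S = 23500/1113 in ≈ 21.114 in; Ia = 4700/1113 in ≈ 4.223 in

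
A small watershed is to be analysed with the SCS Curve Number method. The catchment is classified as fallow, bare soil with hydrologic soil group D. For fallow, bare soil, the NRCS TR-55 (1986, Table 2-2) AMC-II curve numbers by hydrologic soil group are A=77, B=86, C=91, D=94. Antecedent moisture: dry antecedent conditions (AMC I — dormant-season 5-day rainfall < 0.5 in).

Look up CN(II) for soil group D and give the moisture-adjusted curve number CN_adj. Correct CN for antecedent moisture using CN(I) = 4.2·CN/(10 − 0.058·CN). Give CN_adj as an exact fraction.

NRCS table: fallow, bare soil, soil group D → CN(II) = 94
Dry (AMC I): CN(I) = 4.2·94/(10 − 0.058·94) = (1974/5)/(1137/250) = 32900/379 ≈ 86.807

CN_adj = 32900/379 ≈ 86.807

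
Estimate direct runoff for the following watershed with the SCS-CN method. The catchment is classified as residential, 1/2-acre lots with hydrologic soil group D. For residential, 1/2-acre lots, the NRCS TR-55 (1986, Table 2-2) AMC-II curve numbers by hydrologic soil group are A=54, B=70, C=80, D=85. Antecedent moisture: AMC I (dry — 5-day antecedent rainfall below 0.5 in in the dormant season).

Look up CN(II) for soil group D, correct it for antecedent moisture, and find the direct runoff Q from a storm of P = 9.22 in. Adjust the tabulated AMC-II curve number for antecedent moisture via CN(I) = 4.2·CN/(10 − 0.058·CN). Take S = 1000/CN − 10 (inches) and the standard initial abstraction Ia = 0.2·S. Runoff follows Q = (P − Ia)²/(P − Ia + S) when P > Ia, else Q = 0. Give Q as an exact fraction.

NRCS table: residential, 1/2-acre lots, soil group D → CN(II) = 85
Adjust CN=85 to AMC I: 4.2·85/(10 − 0.058·85) → 357 ÷ (507/100) = 11900/169 ≈ 70.414
Max retention: S = 1000/(11900/169) − 10 = 500/119 in (≈ 4.202 in)
Initial abstraction Ia = S/5 = (500/119)/5 = 100/119 ≈ 0.840 in
Since P=9.220 > Ia=0.840: effective rainfall P−Ia = 49859/5950 in
Runoff Q = (P−Ia)²/(P−Ia+S) = (8.380)²/(8.380+4.202) = 2485919881/445411050 ≈ 5.581 in

Q = 2485919881/445411050 in ≈ 5.581 in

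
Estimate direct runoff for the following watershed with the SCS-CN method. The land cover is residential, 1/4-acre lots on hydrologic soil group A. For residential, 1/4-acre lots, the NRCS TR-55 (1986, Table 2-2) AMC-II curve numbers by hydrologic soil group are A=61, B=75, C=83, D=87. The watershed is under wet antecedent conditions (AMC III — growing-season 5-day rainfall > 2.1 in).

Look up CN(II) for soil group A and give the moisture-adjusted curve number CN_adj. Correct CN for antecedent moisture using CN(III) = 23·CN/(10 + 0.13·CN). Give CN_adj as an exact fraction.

NRCS table: residential, 1/4-acre lots, soil group A → CN(II) = 61
Wet (AMC III): CN(III) = 23·61/(10 + 0.13·61) = 1403/(1793/100) = 140300/1793 ≈ 78.249

CN_adj = 140300/1793 ≈ 78.249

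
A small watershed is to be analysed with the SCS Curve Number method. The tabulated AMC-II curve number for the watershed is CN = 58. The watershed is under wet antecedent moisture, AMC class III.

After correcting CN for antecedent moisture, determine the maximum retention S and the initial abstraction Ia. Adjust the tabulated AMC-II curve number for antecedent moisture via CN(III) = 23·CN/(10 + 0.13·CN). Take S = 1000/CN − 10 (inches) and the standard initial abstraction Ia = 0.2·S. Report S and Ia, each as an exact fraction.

S = 2100/667 in ≈ 3.148 in; Ia = 420/667 in ≈ 0.630 in

Adjust CN=58 to AMC III: 23·58/(10 + 0.13·58) → 1334 ÷ (877/50) = 66700/877 ≈ 76.055
Retention S: 1000/CN − 10 with CN=76.055 → S = 2100/667 ≈ 3.148 in
Ia = 0.2·(2100/667) = 420/667 in ≈ 0.630 in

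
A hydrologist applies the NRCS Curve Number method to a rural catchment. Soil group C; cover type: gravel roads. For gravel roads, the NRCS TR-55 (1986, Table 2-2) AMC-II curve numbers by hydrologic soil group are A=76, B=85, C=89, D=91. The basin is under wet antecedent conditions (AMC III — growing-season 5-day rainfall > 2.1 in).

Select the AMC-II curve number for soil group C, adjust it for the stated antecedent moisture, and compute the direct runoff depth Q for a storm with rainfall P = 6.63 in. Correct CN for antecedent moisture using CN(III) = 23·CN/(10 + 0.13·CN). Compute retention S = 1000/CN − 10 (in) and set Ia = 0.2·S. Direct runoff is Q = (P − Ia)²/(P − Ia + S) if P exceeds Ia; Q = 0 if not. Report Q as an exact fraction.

Q = 1782654895921/295824456700 in ≈ 6.026 in

NRCS table: gravel roads, soil group C → CN(II) = 89
Adjust CN=89 to AMC III: 23·89/(10 + 0.13·89) → 2047 ÷ (2157/100) = 204700/2157 ≈ 94.900
Max retention: S = 1000/(204700/2157) − 10 = 1100/2047 in (≈ 0.537 in)
Ia = 0.2·(1100/2047) = 220/2047 in ≈ 0.107 in
Excess rainfall: 6.630 − 0.107 = 6.523 in; P > Ia so Q > 0
Q = (1335161/204700)²/((1335161/204700) + 1100/2047) = (1782654895921/41902090000)/(1445161/204700) = 1782654895921/295824456700 in ≈ 6.026 in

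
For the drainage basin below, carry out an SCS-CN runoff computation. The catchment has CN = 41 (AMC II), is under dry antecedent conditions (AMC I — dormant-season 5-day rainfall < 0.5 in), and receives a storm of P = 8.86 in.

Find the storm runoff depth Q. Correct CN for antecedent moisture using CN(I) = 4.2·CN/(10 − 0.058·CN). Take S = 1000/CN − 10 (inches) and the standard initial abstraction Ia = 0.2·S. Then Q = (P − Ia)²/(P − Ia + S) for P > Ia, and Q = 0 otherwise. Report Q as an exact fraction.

Q = 7468934929/67219260150 in ≈ 0.111 in

Adjust CN=41 to AMC I: 4.2·41/(10 − 0.058·41) → (861/5) ÷ (3811/500) = 86100/3811 ≈ 22.592
Retention S: 1000/CN − 10 with CN=22.592 → S = 29500/861 ≈ 34.262 in
Initial abstraction Ia = S/5 = (29500/861)/5 = 5900/861 ≈ 6.852 in
Excess rainfall: 8.860 − 6.852 = 2.008 in; P > Ia so Q > 0
Runoff Q = (P−Ia)²/(P−Ia+S) = (2.008)²/(2.008+34.262) = 7468934929/67219260150 ≈ 0.111 in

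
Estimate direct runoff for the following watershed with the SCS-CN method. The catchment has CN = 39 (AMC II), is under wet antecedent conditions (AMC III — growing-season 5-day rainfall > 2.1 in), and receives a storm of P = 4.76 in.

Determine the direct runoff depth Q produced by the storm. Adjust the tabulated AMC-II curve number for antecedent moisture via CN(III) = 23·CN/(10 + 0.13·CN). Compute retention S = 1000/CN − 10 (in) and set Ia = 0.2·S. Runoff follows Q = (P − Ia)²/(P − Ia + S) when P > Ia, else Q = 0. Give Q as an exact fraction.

CN(III) from CN(II)=39: (23·39)/(10 + 0.13·39) = 89700/1507 ≈ 59.522
S = 1000/(89700/1507) − 10 = 6100/897 in ≈ 6.800 in
Ia = 0.2S: 0.2·6.800 = 1.360 in (exactly 1220/897)
Since P=4.760 > Ia=1.360: effective rainfall P−Ia = 76243/22425 in
Q: (76243/22425)² ÷ (228743/22425) = 5812995049/5129561775 in (≈ 1.133 in)

Q = 5812995049/5129561775 in ≈ 1.133 in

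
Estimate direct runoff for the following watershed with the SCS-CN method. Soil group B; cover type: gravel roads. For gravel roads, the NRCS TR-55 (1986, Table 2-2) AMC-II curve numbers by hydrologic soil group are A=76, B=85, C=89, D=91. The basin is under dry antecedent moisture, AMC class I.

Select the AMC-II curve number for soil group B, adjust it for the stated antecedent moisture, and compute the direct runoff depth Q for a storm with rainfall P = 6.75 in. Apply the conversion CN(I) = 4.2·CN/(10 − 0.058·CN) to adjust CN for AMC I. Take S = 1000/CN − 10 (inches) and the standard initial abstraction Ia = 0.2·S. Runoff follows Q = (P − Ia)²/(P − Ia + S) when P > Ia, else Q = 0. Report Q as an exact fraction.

Q = 7912969/2290988 in ≈ 3.454 in

NRCS table: gravel roads, soil group B → CN(II) = 85
Dry (AMC I): CN(I) = 4.2·85/(10 − 0.058·85) = 357/(507/100) = 11900/169 ≈ 70.414
Retention S: 1000/CN − 10 with CN=70.414 → S = 500/119 ≈ 4.202 in
Ia = 0.2S: 0.2·4.202 = 0.840 in (exactly 100/119)
Since P=6.750 > Ia=0.840: effective rainfall P−Ia = 2813/476 in
Runoff Q = (P−Ia)²/(P−Ia+S) = (5.910)²/(5.910+4.202) = 7912969/2290988 ≈ 3.454 in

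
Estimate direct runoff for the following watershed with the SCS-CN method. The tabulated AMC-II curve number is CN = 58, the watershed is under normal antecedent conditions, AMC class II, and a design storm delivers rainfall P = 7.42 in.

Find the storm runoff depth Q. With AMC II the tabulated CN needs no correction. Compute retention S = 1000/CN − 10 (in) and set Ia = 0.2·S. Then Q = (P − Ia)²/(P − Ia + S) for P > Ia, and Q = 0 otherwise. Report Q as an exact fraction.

Q = 1530169/566950 in ≈ 2.699 in

Average conditions: CN = 58 (no AMC adjustment).
Max retention: S = 1000/58 − 10 = 210/29 in (≈ 7.241 in)
Initial abstraction Ia = S/5 = (210/29)/5 = 42/29 ≈ 1.448 in
Excess rainfall: 7.420 − 1.448 = 5.972 in; P > Ia so Q > 0
Q = (8659/1450)²/((8659/1450) + 210/29) = (74978281/2102500)/(19159/1450) = 1530169/566950 in ≈ 2.699 in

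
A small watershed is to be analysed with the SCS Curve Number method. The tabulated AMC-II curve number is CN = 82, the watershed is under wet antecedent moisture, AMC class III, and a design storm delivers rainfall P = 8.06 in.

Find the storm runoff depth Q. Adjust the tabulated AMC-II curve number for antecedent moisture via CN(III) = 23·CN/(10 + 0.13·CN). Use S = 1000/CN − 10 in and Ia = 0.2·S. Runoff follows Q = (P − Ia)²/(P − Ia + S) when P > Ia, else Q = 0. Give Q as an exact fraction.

Wet (AMC III): CN(III) = 23·82/(10 + 0.13·82) = 1886/(1033/50) = 94300/1033 ≈ 91.288
Max retention: S = 1000/(94300/1033) − 10 = 900/943 in (≈ 0.954 in)
Ia = 0.2S: 0.2·0.954 = 0.191 in (exactly 180/943)
Since P=8.060 > Ia=0.191: effective rainfall P−Ia = 371029/47150 in
Q = (371029/47150)²/((371029/47150) + 900/943) = (137662518841/2223122500)/(416029/47150) = 137662518841/19615767350 in ≈ 7.018 in

Q = 137662518841/19615767350 in ≈ 7.018 in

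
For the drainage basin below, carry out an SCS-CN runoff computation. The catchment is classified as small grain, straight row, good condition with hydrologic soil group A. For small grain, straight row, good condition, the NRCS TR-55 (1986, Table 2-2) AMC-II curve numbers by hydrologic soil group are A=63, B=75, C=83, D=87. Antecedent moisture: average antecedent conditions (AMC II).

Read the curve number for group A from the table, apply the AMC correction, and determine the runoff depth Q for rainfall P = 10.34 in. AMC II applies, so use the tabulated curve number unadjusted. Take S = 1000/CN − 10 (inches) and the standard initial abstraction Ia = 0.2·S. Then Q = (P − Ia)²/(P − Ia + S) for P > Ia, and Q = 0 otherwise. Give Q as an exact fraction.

NRCS table: small grain, straight row, good condition, soil group A → CN(II) = 63
AMC II — tabulated CN = 63 applies directly.
Max retention: S = 1000/63 − 10 = 370/63 in (≈ 5.873 in)
Ia = 0.2S: 0.2·5.873 = 1.175 in (exactly 74/63)
P − Ia = 10.340 − 1.175 = 28871/3150 ≈ 9.165 in (> 0, runoff occurs)
Runoff Q = (P−Ia)²/(P−Ia+S) = (9.165)²/(9.165+5.873) = 833534641/149218650 ≈ 5.586 in

Q = 833534641/149218650 in ≈ 5.586 in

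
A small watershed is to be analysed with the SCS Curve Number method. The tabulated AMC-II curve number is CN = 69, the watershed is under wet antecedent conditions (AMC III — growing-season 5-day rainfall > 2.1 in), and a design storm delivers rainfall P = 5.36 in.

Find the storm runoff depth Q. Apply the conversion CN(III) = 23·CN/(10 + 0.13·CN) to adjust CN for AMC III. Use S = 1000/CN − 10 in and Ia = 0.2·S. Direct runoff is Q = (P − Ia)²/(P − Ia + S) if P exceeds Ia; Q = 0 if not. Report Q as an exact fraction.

CN(III) from CN(II)=69: (23·69)/(10 + 0.13·69) = 158700/1897 ≈ 83.658
Max retention: S = 1000/(158700/1897) − 10 = 3100/1587 in (≈ 1.953 in)
Ia = 0.2S: 0.2·1.953 = 0.391 in (exactly 620/1587)
P − Ia = 5.360 − 0.391 = 197158/39675 ≈ 4.969 in (> 0, runoff occurs)
Q = (197158/39675)²/((197158/39675) + 3100/1587) = (38871276964/1574105625)/(274658/39675) = 19435638482/5448528075 in ≈ 3.567 in

Q = 19435638482/5448528075 in ≈ 3.567 in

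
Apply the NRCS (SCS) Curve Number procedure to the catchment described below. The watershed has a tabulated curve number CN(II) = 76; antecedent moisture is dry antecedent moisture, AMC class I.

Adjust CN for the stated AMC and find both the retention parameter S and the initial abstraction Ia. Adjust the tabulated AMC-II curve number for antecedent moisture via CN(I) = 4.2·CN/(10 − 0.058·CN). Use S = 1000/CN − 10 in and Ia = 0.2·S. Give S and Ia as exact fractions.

S = 1000/133 in ≈ 7.519 in; Ia = 200/133 in ≈ 1.504 in

Adjust CN=76 to AMC I: 4.2·76/(10 − 0.058·76) → (1596/5) ÷ (699/125) = 13300/233 ≈ 57.082
S = 1000/(13300/233) − 10 = 1000/133 in ≈ 7.519 in
Ia = 0.2S: 0.2·7.519 = 1.504 in (exactly 200/133)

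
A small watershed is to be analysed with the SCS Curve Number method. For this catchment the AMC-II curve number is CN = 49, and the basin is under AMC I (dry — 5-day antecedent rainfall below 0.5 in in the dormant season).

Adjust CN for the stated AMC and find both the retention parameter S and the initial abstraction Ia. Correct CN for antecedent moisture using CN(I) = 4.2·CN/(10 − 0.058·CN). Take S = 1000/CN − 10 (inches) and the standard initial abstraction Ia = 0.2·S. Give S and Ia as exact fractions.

CN(I) from CN(II)=49: (4.2·49)/(10 − 0.058·49) = 34300/1193 ≈ 28.751
Retention S: 1000/CN − 10 with CN=28.751 → S = 8500/343 ≈ 24.781 in
Ia = 0.2S: 0.2·24.781 = 4.956 in (exactly 1700/343)

S = 8500/343 in ≈ 24.781 in; Ia = 1700/343 in ≈ 4.956 in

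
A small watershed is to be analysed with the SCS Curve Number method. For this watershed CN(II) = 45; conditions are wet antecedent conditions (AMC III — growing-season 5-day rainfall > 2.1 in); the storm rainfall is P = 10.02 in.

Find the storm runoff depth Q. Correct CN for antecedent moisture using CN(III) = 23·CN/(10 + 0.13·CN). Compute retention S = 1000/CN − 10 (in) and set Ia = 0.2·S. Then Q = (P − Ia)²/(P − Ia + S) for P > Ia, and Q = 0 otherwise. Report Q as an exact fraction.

Wet (AMC III): CN(III) = 23·45/(10 + 0.13·45) = 1035/(317/20) = 20700/317 ≈ 65.300
Retention S: 1000/CN − 10 with CN=65.300 → S = 1100/207 ≈ 5.314 in
Initial abstraction Ia = S/5 = (1100/207)/5 = 220/207 ≈ 1.063 in
Since P=10.020 > Ia=1.063: effective rainfall P−Ia = 92707/10350 in
Q: (92707/10350)² ÷ (147707/10350) = 8594587849/1528767450 in (≈ 5.622 in)

Q = 8594587849/1528767450 in ≈ 5.622 in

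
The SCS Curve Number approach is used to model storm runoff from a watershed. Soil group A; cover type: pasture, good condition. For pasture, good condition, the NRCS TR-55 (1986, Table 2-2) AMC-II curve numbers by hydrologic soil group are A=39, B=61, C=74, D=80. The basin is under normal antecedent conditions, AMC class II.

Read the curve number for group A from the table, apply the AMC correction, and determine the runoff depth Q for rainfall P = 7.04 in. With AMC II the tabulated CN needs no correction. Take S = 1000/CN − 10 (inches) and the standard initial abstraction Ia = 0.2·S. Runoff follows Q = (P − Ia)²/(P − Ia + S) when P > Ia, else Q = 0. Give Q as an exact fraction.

Q = 3636649/4646850 in ≈ 0.783 in

NRCS table: pasture, good condition, soil group A → CN(II) = 39
AMC II — tabulated CN = 39 applies directly.
Retention S: 1000/CN − 10 with CN=39.000 → S = 610/39 ≈ 15.641 in
Ia = 0.2·(610/39) = 122/39 in ≈ 3.128 in
P − Ia = 7.040 − 3.128 = 3814/975 ≈ 3.912 in (> 0, runoff occurs)
Runoff Q = (P−Ia)²/(P−Ia+S) = (3.912)²/(3.912+15.641) = 3636649/4646850 ≈ 0.783 in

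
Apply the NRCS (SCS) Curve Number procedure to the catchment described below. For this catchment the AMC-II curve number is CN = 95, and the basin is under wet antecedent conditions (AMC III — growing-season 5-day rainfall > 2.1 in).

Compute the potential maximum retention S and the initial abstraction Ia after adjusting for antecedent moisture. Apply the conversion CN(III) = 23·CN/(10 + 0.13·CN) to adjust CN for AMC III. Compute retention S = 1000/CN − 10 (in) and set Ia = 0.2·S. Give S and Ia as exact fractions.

S = 100/437 in ≈ 0.229 in; Ia = 20/437 in ≈ 0.046 in

Adjust CN=95 to AMC III: 23·95/(10 + 0.13·95) → 2185 ÷ (447/20) = 43700/447 ≈ 97.763
S = 1000/(43700/447) − 10 = 100/437 in ≈ 0.229 in
Ia = 0.2S: 0.2·0.229 = 0.046 in (exactly 20/437)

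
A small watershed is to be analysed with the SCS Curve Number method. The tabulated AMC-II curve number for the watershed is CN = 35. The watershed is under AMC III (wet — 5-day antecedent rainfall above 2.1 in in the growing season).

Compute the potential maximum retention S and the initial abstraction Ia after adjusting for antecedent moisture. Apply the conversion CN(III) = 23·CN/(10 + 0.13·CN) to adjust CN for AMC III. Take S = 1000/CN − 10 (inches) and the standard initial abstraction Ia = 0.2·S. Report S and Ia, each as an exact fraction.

CN(III) from CN(II)=35: (23·35)/(10 + 0.13·35) = 16100/291 ≈ 55.326
Retention S: 1000/CN − 10 with CN=55.326 → S = 1300/161 ≈ 8.075 in
Initial abstraction Ia = S/5 = (1300/161)/5 = 260/161 ≈ 1.615 in

S = 1300/161 in ≈ 8.075 in; Ia = 260/161 in ≈ 1.615 in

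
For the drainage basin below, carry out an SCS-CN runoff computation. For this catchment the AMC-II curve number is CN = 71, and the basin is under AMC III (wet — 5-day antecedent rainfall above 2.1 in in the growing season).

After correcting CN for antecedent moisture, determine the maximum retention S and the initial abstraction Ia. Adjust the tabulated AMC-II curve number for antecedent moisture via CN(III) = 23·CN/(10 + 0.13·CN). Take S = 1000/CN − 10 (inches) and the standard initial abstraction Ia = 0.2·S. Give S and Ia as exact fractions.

S = 2900/1633 in ≈ 1.776 in; Ia = 580/1633 in ≈ 0.355 in

CN(III) from CN(II)=71: (23·71)/(10 + 0.13·71) = 163300/1923 ≈ 84.919
Retention S: 1000/CN − 10 with CN=84.919 → S = 2900/1633 ≈ 1.776 in
Ia = 0.2·(2900/1633) = 580/1633 in ≈ 0.355 in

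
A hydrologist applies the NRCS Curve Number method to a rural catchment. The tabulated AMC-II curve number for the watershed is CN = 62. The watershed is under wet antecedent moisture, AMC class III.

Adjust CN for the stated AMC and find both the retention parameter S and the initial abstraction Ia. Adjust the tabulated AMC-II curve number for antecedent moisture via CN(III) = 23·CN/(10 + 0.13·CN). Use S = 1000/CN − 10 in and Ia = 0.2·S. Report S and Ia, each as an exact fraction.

S = 1900/713 in ≈ 2.665 in; Ia = 380/713 in ≈ 0.533 in

Wet (AMC III): CN(III) = 23·62/(10 + 0.13·62) = 1426/(903/50) = 71300/903 ≈ 78.959
Retention S: 1000/CN − 10 with CN=78.959 → S = 1900/713 ≈ 2.665 in
Ia = 0.2·(1900/713) = 380/713 in ≈ 0.533 in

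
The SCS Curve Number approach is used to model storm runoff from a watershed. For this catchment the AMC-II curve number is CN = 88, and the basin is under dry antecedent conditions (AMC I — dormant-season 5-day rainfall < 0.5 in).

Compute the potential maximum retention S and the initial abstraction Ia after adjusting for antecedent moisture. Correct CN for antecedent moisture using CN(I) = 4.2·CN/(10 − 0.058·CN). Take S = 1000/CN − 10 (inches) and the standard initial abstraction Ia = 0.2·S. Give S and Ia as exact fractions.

S = 250/77 in ≈ 3.247 in; Ia = 50/77 in ≈ 0.649 in

Adjust CN=88 to AMC I: 4.2·88/(10 − 0.058·88) → (1848/5) ÷ (612/125) = 3850/51 ≈ 75.490
S = 1000/(3850/51) − 10 = 250/77 in ≈ 3.247 in
Initial abstraction Ia = S/5 = (250/77)/5 = 50/77 ≈ 0.649 in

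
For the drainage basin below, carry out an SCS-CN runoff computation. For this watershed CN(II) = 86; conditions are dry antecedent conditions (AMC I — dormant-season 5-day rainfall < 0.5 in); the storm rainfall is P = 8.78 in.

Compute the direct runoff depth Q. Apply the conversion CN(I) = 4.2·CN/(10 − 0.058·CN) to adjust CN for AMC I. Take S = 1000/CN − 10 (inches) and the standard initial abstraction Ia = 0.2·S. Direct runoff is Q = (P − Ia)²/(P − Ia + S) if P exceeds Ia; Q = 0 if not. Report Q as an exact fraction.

Q = 2665760161/494269950 in ≈ 5.393 in

CN(I) from CN(II)=86: (4.2·86)/(10 − 0.058·86) = 12900/179 ≈ 72.067
Max retention: S = 1000/(12900/179) − 10 = 500/129 in (≈ 3.876 in)
Initial abstraction Ia = S/5 = (500/129)/5 = 100/129 ≈ 0.775 in
P − Ia = 8.780 − 0.775 = 51631/6450 ≈ 8.005 in (> 0, runoff occurs)
Runoff Q = (P−Ia)²/(P−Ia+S) = (8.005)²/(8.005+3.876) = 2665760161/494269950 ≈ 5.393 in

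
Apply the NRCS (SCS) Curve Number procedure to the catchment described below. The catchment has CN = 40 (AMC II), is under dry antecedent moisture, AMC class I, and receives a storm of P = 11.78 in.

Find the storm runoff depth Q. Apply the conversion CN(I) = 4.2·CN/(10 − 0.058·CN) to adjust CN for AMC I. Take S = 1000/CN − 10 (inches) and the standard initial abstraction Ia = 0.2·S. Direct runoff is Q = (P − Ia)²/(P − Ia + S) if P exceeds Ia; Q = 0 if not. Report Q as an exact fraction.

Q = 2634129/4943050 in ≈ 0.533 in

Adjust CN=40 to AMC I: 4.2·40/(10 − 0.058·40) → 168 ÷ (192/25) = 175/8 ≈ 21.875
Max retention: S = 1000/(175/8) − 10 = 250/7 in (≈ 35.714 in)
Initial abstraction Ia = S/5 = (250/7)/5 = 50/7 ≈ 7.143 in
Since P=11.780 > Ia=7.143: effective rainfall P−Ia = 1623/350 in
Q: (1623/350)² ÷ (14123/350) = 2634129/4943050 in (≈ 0.533 in)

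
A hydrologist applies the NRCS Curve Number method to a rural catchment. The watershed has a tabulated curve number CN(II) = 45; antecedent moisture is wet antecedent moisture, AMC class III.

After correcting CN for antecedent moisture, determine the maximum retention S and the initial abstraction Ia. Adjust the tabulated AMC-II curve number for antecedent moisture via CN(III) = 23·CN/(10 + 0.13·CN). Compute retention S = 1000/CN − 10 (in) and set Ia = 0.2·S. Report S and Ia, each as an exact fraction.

S = 1100/207 in ≈ 5.314 in; Ia = 220/207 in ≈ 1.063 in

Wet (AMC III): CN(III) = 23·45/(10 + 0.13·45) = 1035/(317/20) = 20700/317 ≈ 65.300
Max retention: S = 1000/(20700/317) − 10 = 1100/207 in (≈ 5.314 in)
Ia = 0.2S: 0.2·5.314 = 1.063 in (exactly 220/207)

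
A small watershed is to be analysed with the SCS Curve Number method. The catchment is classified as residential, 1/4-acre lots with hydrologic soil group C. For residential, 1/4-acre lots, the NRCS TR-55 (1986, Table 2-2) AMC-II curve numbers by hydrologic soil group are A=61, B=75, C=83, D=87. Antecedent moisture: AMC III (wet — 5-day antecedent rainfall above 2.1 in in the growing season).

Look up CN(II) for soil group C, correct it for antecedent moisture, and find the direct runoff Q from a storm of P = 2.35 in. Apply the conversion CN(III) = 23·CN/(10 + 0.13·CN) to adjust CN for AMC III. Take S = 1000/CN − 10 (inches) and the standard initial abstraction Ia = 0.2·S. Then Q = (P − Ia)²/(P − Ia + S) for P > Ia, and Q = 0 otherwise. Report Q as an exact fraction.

NRCS table: residential, 1/4-acre lots, soil group C → CN(II) = 83
Adjust CN=83 to AMC III: 23·83/(10 + 0.13·83) → 1909 ÷ (2079/100) = 190900/2079 ≈ 91.823
Retention S: 1000/CN − 10 with CN=91.823 → S = 1700/1909 ≈ 0.891 in
Ia = 0.2·(1700/1909) = 340/1909 in ≈ 0.178 in
P − Ia = 2.350 − 0.178 = 82923/38180 ≈ 2.172 in (> 0, runoff occurs)
Q = (82923/38180)²/((82923/38180) + 1700/1909) = (6876223929/1457712400)/(116923/38180) = 6876223929/4464120140 in ≈ 1.540 in

Q = 6876223929/4464120140 in ≈ 1.540 in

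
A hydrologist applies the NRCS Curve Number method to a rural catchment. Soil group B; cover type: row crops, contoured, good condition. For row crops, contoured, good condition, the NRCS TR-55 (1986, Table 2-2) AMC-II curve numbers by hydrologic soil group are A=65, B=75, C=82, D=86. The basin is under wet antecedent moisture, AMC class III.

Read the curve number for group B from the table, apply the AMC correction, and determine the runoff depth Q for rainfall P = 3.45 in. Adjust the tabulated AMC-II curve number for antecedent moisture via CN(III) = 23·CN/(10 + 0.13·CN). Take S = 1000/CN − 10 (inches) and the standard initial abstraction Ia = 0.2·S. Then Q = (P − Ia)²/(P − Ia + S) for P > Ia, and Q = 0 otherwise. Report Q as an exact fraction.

Q = 19018321/8778180 in ≈ 2.167 in

NRCS table: row crops, contoured, good condition, soil group B → CN(II) = 75
CN(III) from CN(II)=75: (23·75)/(10 + 0.13·75) = 6900/79 ≈ 87.342
S = 1000/(6900/79) − 10 = 100/69 in ≈ 1.449 in
Ia = 0.2S: 0.2·1.449 = 0.290 in (exactly 20/69)
Since P=3.450 > Ia=0.290: effective rainfall P−Ia = 4361/1380 in
Runoff Q = (P−Ia)²/(P−Ia+S) = (3.160)²/(3.160+1.449) = 19018321/8778180 ≈ 2.167 in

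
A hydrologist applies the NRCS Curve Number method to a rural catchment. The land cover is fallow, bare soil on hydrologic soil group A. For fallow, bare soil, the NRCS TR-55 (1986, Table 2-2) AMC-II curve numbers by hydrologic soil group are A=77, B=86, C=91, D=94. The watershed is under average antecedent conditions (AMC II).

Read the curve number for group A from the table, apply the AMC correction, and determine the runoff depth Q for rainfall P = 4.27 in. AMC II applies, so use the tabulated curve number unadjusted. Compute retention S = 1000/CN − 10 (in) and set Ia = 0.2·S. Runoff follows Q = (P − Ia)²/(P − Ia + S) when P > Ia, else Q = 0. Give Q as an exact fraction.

NRCS table: fallow, bare soil, soil group A → CN(II) = 77
Average conditions: CN = 77 (no AMC adjustment).
S = 1000/77 − 10 = 230/77 in ≈ 2.987 in
Ia = 0.2·(230/77) = 46/77 in ≈ 0.597 in
Since P=4.270 > Ia=0.597: effective rainfall P−Ia = 28279/7700 in
Q: (28279/7700)² ÷ (51279/7700) = 799701841/394848300 in (≈ 2.025 in)

Q = 799701841/394848300 in ≈ 2.025 in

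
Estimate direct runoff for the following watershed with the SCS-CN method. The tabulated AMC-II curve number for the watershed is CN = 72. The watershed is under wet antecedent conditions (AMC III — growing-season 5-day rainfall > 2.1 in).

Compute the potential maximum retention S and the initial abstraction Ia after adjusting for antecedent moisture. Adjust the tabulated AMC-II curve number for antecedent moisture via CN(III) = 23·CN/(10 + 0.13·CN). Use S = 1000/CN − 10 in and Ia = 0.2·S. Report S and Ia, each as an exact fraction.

Wet (AMC III): CN(III) = 23·72/(10 + 0.13·72) = 1656/(484/25) = 10350/121 ≈ 85.537
S = 1000/(10350/121) − 10 = 350/207 in ≈ 1.691 in
Ia = 0.2S: 0.2·1.691 = 0.338 in (exactly 70/207)

S = 350/207 in ≈ 1.691 in; Ia = 70/207 in ≈ 0.338 in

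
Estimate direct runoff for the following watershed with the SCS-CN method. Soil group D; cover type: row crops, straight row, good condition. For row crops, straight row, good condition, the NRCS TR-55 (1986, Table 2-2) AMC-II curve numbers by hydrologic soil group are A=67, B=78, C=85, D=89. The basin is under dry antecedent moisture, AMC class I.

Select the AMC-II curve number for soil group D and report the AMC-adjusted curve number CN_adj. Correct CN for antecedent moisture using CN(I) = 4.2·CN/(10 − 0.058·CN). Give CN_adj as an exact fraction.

CN_adj = 186900/2419 ≈ 77.263

NRCS table: row crops, straight row, good condition, soil group D → CN(II) = 89
CN(I) from CN(II)=89: (4.2·89)/(10 − 0.058·89) = 186900/2419 ≈ 77.263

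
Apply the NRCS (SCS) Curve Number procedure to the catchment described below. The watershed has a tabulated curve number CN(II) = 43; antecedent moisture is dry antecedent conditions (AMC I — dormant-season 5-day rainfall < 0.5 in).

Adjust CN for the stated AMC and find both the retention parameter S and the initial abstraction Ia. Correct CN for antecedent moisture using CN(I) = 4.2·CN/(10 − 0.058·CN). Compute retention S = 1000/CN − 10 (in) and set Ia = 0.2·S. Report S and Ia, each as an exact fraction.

CN(I) from CN(II)=43: (4.2·43)/(10 − 0.058·43) = 30100/1251 ≈ 24.061
Max retention: S = 1000/(30100/1251) − 10 = 9500/301 in (≈ 31.561 in)
Initial abstraction Ia = S/5 = (9500/301)/5 = 1900/301 ≈ 6.312 in

S = 9500/301 in ≈ 31.561 in; Ia = 1900/301 in ≈ 6.312 in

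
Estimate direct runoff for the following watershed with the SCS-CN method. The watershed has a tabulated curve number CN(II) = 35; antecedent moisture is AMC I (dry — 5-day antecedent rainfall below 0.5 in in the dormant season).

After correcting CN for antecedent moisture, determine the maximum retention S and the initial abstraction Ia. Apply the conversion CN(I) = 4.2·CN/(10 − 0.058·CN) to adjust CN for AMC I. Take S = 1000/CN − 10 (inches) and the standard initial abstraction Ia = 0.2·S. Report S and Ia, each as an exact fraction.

CN(I) from CN(II)=35: (4.2·35)/(10 − 0.058·35) = 14700/797 ≈ 18.444
S = 1000/(14700/797) − 10 = 6500/147 in ≈ 44.218 in
Ia = 0.2S: 0.2·44.218 = 8.844 in (exactly 1300/147)

S = 6500/147 in ≈ 44.218 in; Ia = 1300/147 in ≈ 8.844 in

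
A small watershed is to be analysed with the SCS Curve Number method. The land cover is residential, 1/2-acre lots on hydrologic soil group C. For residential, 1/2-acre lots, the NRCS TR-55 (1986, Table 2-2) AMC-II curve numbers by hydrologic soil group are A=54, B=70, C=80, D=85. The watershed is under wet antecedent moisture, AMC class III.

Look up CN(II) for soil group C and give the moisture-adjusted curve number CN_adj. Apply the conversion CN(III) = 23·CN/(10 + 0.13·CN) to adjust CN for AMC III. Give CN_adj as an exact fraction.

NRCS table: residential, 1/2-acre lots, soil group C → CN(II) = 80
Adjust CN=80 to AMC III: 23·80/(10 + 0.13·80) → 1840 ÷ (102/5) = 4600/51 ≈ 90.196

CN_adj = 4600/51 ≈ 90.196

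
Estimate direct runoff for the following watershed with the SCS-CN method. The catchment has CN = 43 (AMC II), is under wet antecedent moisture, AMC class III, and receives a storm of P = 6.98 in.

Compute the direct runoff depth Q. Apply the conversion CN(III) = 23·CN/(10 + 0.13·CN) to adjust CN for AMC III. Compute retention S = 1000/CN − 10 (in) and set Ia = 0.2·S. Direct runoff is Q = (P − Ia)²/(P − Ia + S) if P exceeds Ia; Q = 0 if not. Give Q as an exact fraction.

Wet (AMC III): CN(III) = 23·43/(10 + 0.13·43) = 989/(1559/100) = 98900/1559 ≈ 63.438
S = 1000/(98900/1559) − 10 = 5700/989 in ≈ 5.763 in
Initial abstraction Ia = S/5 = (5700/989)/5 = 1140/989 ≈ 1.153 in
P − Ia = 6.980 − 1.153 = 288161/49450 ≈ 5.827 in (> 0, runoff occurs)
Runoff Q = (P−Ia)²/(P−Ia+S) = (5.827)²/(5.827+5.763) = 83036761921/28342811450 ≈ 2.930 in

Q = 83036761921/28342811450 in ≈ 2.930 in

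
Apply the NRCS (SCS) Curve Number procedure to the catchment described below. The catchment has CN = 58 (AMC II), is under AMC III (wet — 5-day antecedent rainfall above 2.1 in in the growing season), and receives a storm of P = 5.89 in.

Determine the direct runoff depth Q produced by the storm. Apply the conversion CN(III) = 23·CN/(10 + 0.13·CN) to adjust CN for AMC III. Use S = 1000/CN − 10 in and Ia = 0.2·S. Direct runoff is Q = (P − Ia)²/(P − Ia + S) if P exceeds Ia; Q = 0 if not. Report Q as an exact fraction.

Wet (AMC III): CN(III) = 23·58/(10 + 0.13·58) = 1334/(877/50) = 66700/877 ≈ 76.055
S = 1000/(66700/877) − 10 = 2100/667 in ≈ 3.148 in
Ia = 0.2·(2100/667) = 420/667 in ≈ 0.630 in
P − Ia = 5.890 − 0.630 = 350863/66700 ≈ 5.260 in (> 0, runoff occurs)
Q: (350863/66700)² ÷ (560863/66700) = 123104844769/37409562100 in (≈ 3.291 in)

Q = 123104844769/37409562100 in ≈ 3.291 in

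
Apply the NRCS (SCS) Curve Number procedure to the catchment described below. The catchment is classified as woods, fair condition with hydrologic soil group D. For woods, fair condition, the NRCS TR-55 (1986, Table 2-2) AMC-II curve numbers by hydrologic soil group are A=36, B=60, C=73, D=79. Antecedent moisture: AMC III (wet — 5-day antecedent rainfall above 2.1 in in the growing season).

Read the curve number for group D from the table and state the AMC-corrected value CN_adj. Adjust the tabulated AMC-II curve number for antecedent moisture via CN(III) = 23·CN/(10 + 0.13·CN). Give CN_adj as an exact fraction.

CN_adj = 181700/2027 ≈ 89.640

NRCS table: woods, fair condition, soil group D → CN(II) = 79
Wet (AMC III): CN(III) = 23·79/(10 + 0.13·79) = 1817/(2027/100) = 181700/2027 ≈ 89.640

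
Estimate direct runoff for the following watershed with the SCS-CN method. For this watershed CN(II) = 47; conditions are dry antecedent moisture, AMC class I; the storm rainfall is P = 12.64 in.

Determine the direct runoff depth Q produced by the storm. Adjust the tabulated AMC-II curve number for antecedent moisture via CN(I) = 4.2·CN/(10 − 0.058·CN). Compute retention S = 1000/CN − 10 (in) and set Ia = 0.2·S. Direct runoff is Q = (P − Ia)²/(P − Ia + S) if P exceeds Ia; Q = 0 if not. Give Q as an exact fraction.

Q = 8045372416/5193421275 in ≈ 1.549 in

Adjust CN=47 to AMC I: 4.2·47/(10 − 0.058·47) → (987/5) ÷ (3637/500) = 98700/3637 ≈ 27.138
S = 1000/(98700/3637) − 10 = 26500/987 in ≈ 26.849 in
Ia = 0.2·(26500/987) = 5300/987 in ≈ 5.370 in
Since P=12.640 > Ia=5.370: effective rainfall P−Ia = 179392/24675 in
Q: (179392/24675)² ÷ (841892/24675) = 8045372416/5193421275 in (≈ 1.549 in)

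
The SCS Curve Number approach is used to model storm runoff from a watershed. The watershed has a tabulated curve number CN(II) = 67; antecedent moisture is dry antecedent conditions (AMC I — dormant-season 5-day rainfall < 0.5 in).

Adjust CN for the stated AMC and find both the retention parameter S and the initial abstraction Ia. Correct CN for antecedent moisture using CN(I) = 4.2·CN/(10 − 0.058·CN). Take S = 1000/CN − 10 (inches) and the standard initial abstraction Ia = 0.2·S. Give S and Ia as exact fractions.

Adjust CN=67 to AMC I: 4.2·67/(10 − 0.058·67) → (1407/5) ÷ (3057/500) = 46900/1019 ≈ 46.026
S = 1000/(46900/1019) − 10 = 5500/469 in ≈ 11.727 in
Ia = 0.2·(5500/469) = 1100/469 in ≈ 2.345 in

S = 5500/469 in ≈ 11.727 in; Ia = 1100/469 in ≈ 2.345 in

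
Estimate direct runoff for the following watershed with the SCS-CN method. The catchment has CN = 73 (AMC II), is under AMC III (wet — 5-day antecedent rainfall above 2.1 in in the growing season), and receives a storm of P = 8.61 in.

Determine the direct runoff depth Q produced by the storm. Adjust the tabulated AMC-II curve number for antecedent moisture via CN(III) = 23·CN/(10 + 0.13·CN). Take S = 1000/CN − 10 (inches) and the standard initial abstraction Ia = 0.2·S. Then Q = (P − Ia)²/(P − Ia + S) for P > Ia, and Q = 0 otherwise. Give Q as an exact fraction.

Wet (AMC III): CN(III) = 23·73/(10 + 0.13·73) = 1679/(1949/100) = 167900/1949 ≈ 86.147
S = 1000/(167900/1949) − 10 = 2700/1679 in ≈ 1.608 in
Ia = 0.2·(2700/1679) = 540/1679 in ≈ 0.322 in
Since P=8.610 > Ia=0.322: effective rainfall P−Ia = 1391619/167900 in
Q = (1391619/167900)²/((1391619/167900) + 2700/1679) = (1936603441161/28190410000)/(1661619/167900) = 645534480387/92995276700 in ≈ 6.942 in

Q = 645534480387/92995276700 in ≈ 6.942 in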